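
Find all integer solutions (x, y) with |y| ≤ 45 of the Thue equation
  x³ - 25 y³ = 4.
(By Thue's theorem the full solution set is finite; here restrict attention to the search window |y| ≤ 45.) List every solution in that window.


The equation is x³ - 25y³ = 4. For fixed y, x³ = 25·y³ + 4, so a solution requires the RHS to be a perfect cube.
Strategy: iterate y from -45 to 45, compute RHS = 25·y³ + 4, and check whether it is a (positive or negative) perfect cube.
Check small values of y:
  y = 0: RHS = 4 is not a perfect cube.
  y = 1: RHS = 29 is not a perfect cube.
  y = -1: RHS = -21 is not a perfect cube.
  y = 2: RHS = 204 is not a perfect cube.
  y = -2: RHS = -196 is not a perfect cube.
  y = 3: RHS = 679 is not a perfect cube.
  y = -3: RHS = -671 is not a perfect cube.
Continuing the search up to |y| = 45 finds no solutions either.
No (x, y) in the scanned range satisfies the equation.

No integer solutions with |y| ≤ 45.


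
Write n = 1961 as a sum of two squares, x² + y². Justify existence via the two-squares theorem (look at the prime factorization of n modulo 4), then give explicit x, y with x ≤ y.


Step 1: Factor n = 1961 = 37 · 53.
Step 2: Check the mod-4 condition on each prime factor: 37 ≡ 1 (mod 4), exponent 1; 53 ≡ 1 (mod 4), exponent 1.
All primes ≡ 3 (mod 4) appear to even exponent (or don't appear), so by the two-squares theorem n IS expressible as a sum of two squares.
Step 3: Build a representation. Here n = 37 · 53 is a product of primes ≡ 1 (mod 4). Each prime p ≡ 1 (mod 4) is itself a sum of two squares; find a² by testing p − a² for a perfect square:
  37: 37 − 1² = 36 = 6² ⇒ 37 = 1² + 6².
  53: 53 − 1² = 52, 53 − 2² = 49 = 7² ⇒ 53 = 2² + 7².
  Combine using the Brahmagupta–Fibonacci identity (a² + b²)(c² + d²) = (ac − bd)² + (ad + bc)² = (ac + bd)² + (ad − bc)²:
  37 · 53 = 1961: from (1² + 6²)(2² + 7²), take (1·2 − 6·7, 1·7 + 6·2) = (2 − 42, 7 + 12) = (-40, 19); dropping signs (only squares matter) gives (40, 19); check 40² + 19² = 1600 + 361 = 1961 ✓.
Step 4: Order so x ≤ y and verify: 19² + 40² = 361 + 1600 = 1961 = n. ✓

n = 1961 = 19² + 40² (one valid representation with x ≤ y).


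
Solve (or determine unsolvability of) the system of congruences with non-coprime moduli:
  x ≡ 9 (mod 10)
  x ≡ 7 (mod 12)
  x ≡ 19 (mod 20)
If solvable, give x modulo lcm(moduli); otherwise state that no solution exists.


Moduli 10, 12, 20 are not pairwise coprime, so CRT works modulo lcm(m_i) when all pairwise compatibility conditions hold.
Pairwise compatibility: gcd(m_i, m_j) must divide a_i - a_j for every pair.
Merge one congruence at a time:
  Start: x ≡ 9 (mod 10).
  Combine with x ≡ 7 (mod 12): gcd(10, 12) = 2; 7 - 9 = -2, which IS divisible by 2, so compatible.
    Write x = 9 + 10·t and substitute into x ≡ 7 (mod 12): 10·t ≡ 7 − 9 = -2 (mod 12).
    Divide the congruence (and modulus) by g = 2: 5·t ≡ -1 (mod 6).
    Reduce coefficients mod 6: 5·t ≡ 5 (mod 6).
    The inverse of 5 mod 6 is 5 (since 5·5 = 25 = 4·6 + 1), so t ≡ 5·5 = 25 ≡ 1 (mod 6).
    Then x = 9 + 10·1 = 19, valid modulo lcm(10, 12) = 60: x ≡ 19 (mod 60).
  Combine with x ≡ 19 (mod 20): gcd(60, 20) = 20; 19 - 19 = 0, which IS divisible by 20, so compatible.
    Write x = 19 + 60·t and substitute into x ≡ 19 (mod 20): 60·t ≡ 19 − 19 = 0 (mod 20).
    Divide the congruence (and modulus) by g = 20: 3·t ≡ 0 (mod 1).
    Modulo 1 every t works; take t = 0.
    Then x = 19 + 60·0 = 19, valid modulo lcm(60, 20) = 60: x ≡ 19 (mod 60).
Verify: 19 mod 10 = 9, 19 mod 12 = 7, 19 mod 20 = 19.

x ≡ 19 (mod 60).


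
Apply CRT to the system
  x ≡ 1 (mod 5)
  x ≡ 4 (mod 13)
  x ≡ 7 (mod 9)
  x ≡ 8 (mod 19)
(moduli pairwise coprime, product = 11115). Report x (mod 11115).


Product of moduli M = 5 · 13 · 9 · 19 = 11115.
Merge one congruence at a time:
  Start: x ≡ 1 (mod 5).
  Combine with x ≡ 4 (mod 13); new modulus lcm = 65.
    Write x = 1 + 5·t and substitute into x ≡ 4 (mod 13): 5·t ≡ 4 − 1 = 3 (mod 13).
    The inverse of 5 mod 13 is 8 (since 5·8 = 40 = 3·13 + 1), so t ≡ 8·3 = 24 ≡ 11 (mod 13).
    Then x = 1 + 5·11 = 56, valid modulo lcm(5, 13) = 65: x ≡ 56 (mod 65).
  Combine with x ≡ 7 (mod 9); new modulus lcm = 585.
    Write x = 56 + 65·t and substitute into x ≡ 7 (mod 9): 65·t ≡ 7 − 56 = -49 (mod 9).
    Reduce coefficients mod 9: 2·t ≡ 5 (mod 9).
    The inverse of 2 mod 9 is 5 (since 2·5 = 10 = 1·9 + 1), so t ≡ 5·5 = 25 ≡ 7 (mod 9).
    Then x = 56 + 65·7 = 511, valid modulo lcm(65, 9) = 585: x ≡ 511 (mod 585).
  Combine with x ≡ 8 (mod 19); new modulus lcm = 11115.
    Write x = 511 + 585·t and substitute into x ≡ 8 (mod 19): 585·t ≡ 8 − 511 = -503 (mod 19).
    Reduce coefficients mod 19: 15·t ≡ 10 (mod 19).
    The inverse of 15 mod 19 is 14 (since 15·14 = 210 = 11·19 + 1), so t ≡ 14·10 = 140 ≡ 7 (mod 19).
    Then x = 511 + 585·7 = 4606, valid modulo lcm(585, 19) = 11115: x ≡ 4606 (mod 11115).
Verify against each original: 4606 mod 5 = 1, 4606 mod 13 = 4, 4606 mod 9 = 7, 4606 mod 19 = 8.

x ≡ 4606 (mod 11115).


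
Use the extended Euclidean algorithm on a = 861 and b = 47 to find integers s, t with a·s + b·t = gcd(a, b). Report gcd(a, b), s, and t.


Euclidean algorithm on (861, 47) — divide until remainder is 0:
  861 = 18 · 47 + 15
  47 = 3 · 15 + 2
  15 = 7 · 2 + 1
  2 = 2 · 1 + 0
gcd(861, 47) = 1.
Track Bezout coefficients alongside the remainders: start with r₀ = 861 = a·1 + b·0 (s = 1, t = 0) and r₁ = 47 = a·0 + b·1 (s = 0, t = 1); each new remainder r_{k+1} = r_{k-1} − q_k·r_k inherits s_{k+1} = s_{k-1} − q_k·s_k, t_{k+1} = t_{k-1} − q_k·t_k, so r_k = a·s_k + b·t_k at every step:
  q = 18: r = 15, s = 1 − 18·0 = 1, t = 0 − 18·1 = -18  (check: 861·1 + 47·(-18) = 15)
  q = 3: r = 2, s = 0 − 3·1 = -3, t = 1 − 3·(-18) = 55  (check: 861·(-3) + 47·55 = 2)
  q = 7: r = 1, s = 1 − 7·(-3) = 22, t = -18 − 7·55 = -403  (check: 861·22 + 47·(-403) = 1)
The row with r = 1 (the gcd) gives the Bezout coefficients s = 22, t = -403.
Result: 861 · (22) + 47 · (-403) = 1.

gcd(861, 47) = 1; s = 22, t = -403 (check: 861·22 + 47·(-403) = 1).


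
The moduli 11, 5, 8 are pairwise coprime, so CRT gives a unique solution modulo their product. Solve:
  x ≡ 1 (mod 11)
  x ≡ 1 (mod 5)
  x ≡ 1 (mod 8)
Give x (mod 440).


Moduli 11, 5, 8 are pairwise coprime; by CRT there is a unique solution modulo M = 11 · 5 · 8 = 440.
Solve pairwise, accumulating the modulus:
  Start with x ≡ 1 (mod 11).
  Combine with x ≡ 1 (mod 5): since gcd(11, 5) = 1, we get a unique residue mod 55.
    Write x = 1 + 11·t and substitute into x ≡ 1 (mod 5): 11·t ≡ 1 − 1 = 0 (mod 5).
    Reduce coefficients mod 5: 1·t ≡ 0 (mod 5).
    So t ≡ 0 (mod 5).
    Then x = 1 + 11·0 = 1, valid modulo lcm(11, 5) = 55: x ≡ 1 (mod 55).
  Combine with x ≡ 1 (mod 8): since gcd(55, 8) = 1, we get a unique residue mod 440.
    Write x = 1 + 55·t and substitute into x ≡ 1 (mod 8): 55·t ≡ 1 − 1 = 0 (mod 8).
    Reduce coefficients mod 8: 7·t ≡ 0 (mod 8).
    The inverse of 7 mod 8 is 7 (since 7·7 = 49 = 6·8 + 1), so t ≡ 7·0 = 0 ≡ 0 (mod 8).
    Then x = 1 + 55·0 = 1, valid modulo lcm(55, 8) = 440: x ≡ 1 (mod 440).
Verify: 1 mod 11 = 1 ✓, 1 mod 5 = 1 ✓, 1 mod 8 = 1 ✓.

x ≡ 1 (mod 440).


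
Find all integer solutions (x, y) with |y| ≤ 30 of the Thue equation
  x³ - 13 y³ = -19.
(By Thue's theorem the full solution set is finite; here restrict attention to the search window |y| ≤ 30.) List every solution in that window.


The equation is x³ - 13y³ = -19. For fixed y, x³ = 13·y³ − 19, so a solution requires the RHS to be a perfect cube.
Strategy: iterate y from -30 to 30, compute RHS = 13·y³ − 19, and check whether it is a (positive or negative) perfect cube.
Check small values of y:
  y = 0: RHS = -19 is not a perfect cube.
  y = 1: RHS = -6 is not a perfect cube.
  y = -1: RHS = -32 is not a perfect cube.
  y = 2: RHS = 85 is not a perfect cube.
  y = -2: RHS = -123 is not a perfect cube.
  y = 3: RHS = 332 is not a perfect cube.
  y = -3: RHS = -370 is not a perfect cube.
Continuing the search up to |y| = 30 finds no solutions either.
No (x, y) in the scanned range satisfies the equation.

No integer solutions with |y| ≤ 30.


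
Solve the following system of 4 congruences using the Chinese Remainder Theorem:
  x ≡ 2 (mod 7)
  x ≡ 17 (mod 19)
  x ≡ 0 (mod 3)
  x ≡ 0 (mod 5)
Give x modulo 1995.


Product of moduli M = 7 · 19 · 3 · 5 = 1995.
Merge one congruence at a time:
  Start: x ≡ 2 (mod 7).
  Combine with x ≡ 17 (mod 19); new modulus lcm = 133.
    Write x = 2 + 7·t and substitute into x ≡ 17 (mod 19): 7·t ≡ 17 − 2 = 15 (mod 19).
    The inverse of 7 mod 19 is 11 (since 7·11 = 77 = 4·19 + 1), so t ≡ 11·15 = 165 ≡ 13 (mod 19).
    Then x = 2 + 7·13 = 93, valid modulo lcm(7, 19) = 133: x ≡ 93 (mod 133).
  Combine with x ≡ 0 (mod 3); new modulus lcm = 399.
    Write x = 93 + 133·t and substitute into x ≡ 0 (mod 3): 133·t ≡ 0 − 93 = -93 (mod 3).
    Reduce coefficients mod 3: 1·t ≡ 0 (mod 3).
    So t ≡ 0 (mod 3).
    Then x = 93 + 133·0 = 93, valid modulo lcm(133, 3) = 399: x ≡ 93 (mod 399).
  Combine with x ≡ 0 (mod 5); new modulus lcm = 1995.
    Write x = 93 + 399·t and substitute into x ≡ 0 (mod 5): 399·t ≡ 0 − 93 = -93 (mod 5).
    Reduce coefficients mod 5: 4·t ≡ 2 (mod 5).
    The inverse of 4 mod 5 is 4 (since 4·4 = 16 = 3·5 + 1), so t ≡ 4·2 = 8 ≡ 3 (mod 5).
    Then x = 93 + 399·3 = 1290, valid modulo lcm(399, 5) = 1995: x ≡ 1290 (mod 1995).
Verify against each original: 1290 mod 7 = 2, 1290 mod 19 = 17, 1290 mod 3 = 0, 1290 mod 5 = 0.

x ≡ 1290 (mod 1995).


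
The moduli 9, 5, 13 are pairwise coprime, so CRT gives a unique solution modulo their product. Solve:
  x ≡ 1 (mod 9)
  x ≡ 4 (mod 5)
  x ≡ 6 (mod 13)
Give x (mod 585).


Moduli 9, 5, 13 are pairwise coprime; by CRT there is a unique solution modulo M = 9 · 5 · 13 = 585.
Solve pairwise, accumulating the modulus:
  Start with x ≡ 1 (mod 9).
  Combine with x ≡ 4 (mod 5): since gcd(9, 5) = 1, we get a unique residue mod 45.
    Write x = 1 + 9·t and substitute into x ≡ 4 (mod 5): 9·t ≡ 4 − 1 = 3 (mod 5).
    Reduce coefficients mod 5: 4·t ≡ 3 (mod 5).
    The inverse of 4 mod 5 is 4 (since 4·4 = 16 = 3·5 + 1), so t ≡ 4·3 = 12 ≡ 2 (mod 5).
    Then x = 1 + 9·2 = 19, valid modulo lcm(9, 5) = 45: x ≡ 19 (mod 45).
  Combine with x ≡ 6 (mod 13): since gcd(45, 13) = 1, we get a unique residue mod 585.
    Write x = 19 + 45·t and substitute into x ≡ 6 (mod 13): 45·t ≡ 6 − 19 = -13 (mod 13).
    Reduce coefficients mod 13: 6·t ≡ 0 (mod 13).
    The inverse of 6 mod 13 is 11 (since 6·11 = 66 = 5·13 + 1), so t ≡ 11·0 = 0 ≡ 0 (mod 13).
    Then x = 19 + 45·0 = 19, valid modulo lcm(45, 13) = 585: x ≡ 19 (mod 585).
Verify: 19 mod 9 = 1 ✓, 19 mod 5 = 4 ✓, 19 mod 13 = 6 ✓.

x ≡ 19 (mod 585).


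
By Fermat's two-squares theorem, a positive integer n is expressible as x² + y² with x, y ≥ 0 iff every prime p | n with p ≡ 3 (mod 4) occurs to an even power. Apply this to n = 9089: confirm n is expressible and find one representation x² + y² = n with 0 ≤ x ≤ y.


Step 1: Factor n = 9089 = 61 · 149.
Step 2: Check the mod-4 condition on each prime factor: 61 ≡ 1 (mod 4), exponent 1; 149 ≡ 1 (mod 4), exponent 1.
All primes ≡ 3 (mod 4) appear to even exponent (or don't appear), so by the two-squares theorem n IS expressible as a sum of two squares.
Step 3: Build a representation. Here n = 61 · 149 is a product of primes ≡ 1 (mod 4). Each prime p ≡ 1 (mod 4) is itself a sum of two squares; find a² by testing p − a² for a perfect square:
  61: 61 − 1² = 60, 61 − 2² = 57, 61 − 3² = 52, 61 − 4² = 45, 61 − 5² = 36 = 6² ⇒ 61 = 5² + 6².
  149: 149 − 1² = 148, 149 − 2² = 145, 149 − 3² = 140, 149 − 4² = 133, 149 − 5² = 124, 149 − 6² = 113, 149 − 7² = 100 = 10² ⇒ 149 = 7² + 10².
  Combine using the Brahmagupta–Fibonacci identity (a² + b²)(c² + d²) = (ac − bd)² + (ad + bc)² = (ac + bd)² + (ad − bc)²:
  61 · 149 = 9089: from (5² + 6²)(7² + 10²), take (5·7 − 6·10, 5·10 + 6·7) = (35 − 60, 50 + 42) = (-25, 92); dropping signs (only squares matter) gives (25, 92); check 25² + 92² = 625 + 8464 = 9089 ✓.
Step 4: Order so x ≤ y and verify: 25² + 92² = 625 + 8464 = 9089 = n. ✓

n = 9089 = 25² + 92² (one valid representation with x ≤ y).


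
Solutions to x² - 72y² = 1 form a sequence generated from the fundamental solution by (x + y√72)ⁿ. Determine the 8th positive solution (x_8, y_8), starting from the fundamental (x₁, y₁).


Step 1: Find the fundamental solution (x₁, y₁) of x² - 72y² = 1.
  Expand √72 as a continued fraction. a₀ = ⌊√72⌋ = 8; iterate m_{k+1} = d_k·a_k − m_k, d_{k+1} = (72 − m_{k+1}²)/d_k, a_{k+1} = ⌊(a₀ + m_{k+1})/d_{k+1}⌋ (starting m₀ = 0, d₀ = 1), with convergents p_k = a_k·p_{k-1} + p_{k-2}, q_k = a_k·q_{k-1} + q_{k-2} (p₋₁ = 1, q₋₁ = 0):
  k = 0: a₀ = 8; p₀/q₀ = 8/1; p₀² − 72·q₀² = 64 − 72 = -8.
  k = 1: m = 8, d = 8, a = ⌊(8 + 8)/8⌋ = 2; p/q = (2·8 + 1)/(2·1 + 0) = 17/2; p² − 72·q² = 289 − 288 = 1.
  The first convergent with p² − 72·q² = 1 gives the fundamental solution (x₁, y₁) = (17, 2).
Step 2: Apply the recurrence (x_{n+1}, y_{n+1}) = (x₁x_n + 72y₁y_n, x₁y_n + y₁x_n) repeatedly.
  From (x_1, y_1) = (17, 2): x_2 = 17·17 + 72·2·2 = 577; y_2 = 17·2 + 2·17 = 68.
  From (x_2, y_2) = (577, 68): x_3 = 17·577 + 72·2·68 = 19601; y_3 = 17·68 + 2·577 = 2310.
  From (x_3, y_3) = (19601, 2310): x_4 = 17·19601 + 72·2·2310 = 665857; y_4 = 17·2310 + 2·19601 = 78472.
  From (x_4, y_4) = (665857, 78472): x_5 = 17·665857 + 72·2·78472 = 22619537; y_5 = 17·78472 + 2·665857 = 2665738.
  From (x_5, y_5) = (22619537, 2665738): x_6 = 17·22619537 + 72·2·2665738 = 768398401; y_6 = 17·2665738 + 2·22619537 = 90556620.
  From (x_6, y_6) = (768398401, 90556620): x_7 = 17·768398401 + 72·2·90556620 = 26102926097; y_7 = 17·90556620 + 2·768398401 = 3076259342.
  From (x_7, y_7) = (26102926097, 3076259342): x_8 = 17·26102926097 + 72·2·3076259342 = 886731088897; y_8 = 17·3076259342 + 2·26102926097 = 104502261008.
Step 3: Verify x_8² - 72·y_8² = 786292024016459316676609 - 786292024016459316676608 = 1 (should be 1). ✓

(x_1, y_1) = (17, 2); (x_8, y_8) = (886731088897, 104502261008).


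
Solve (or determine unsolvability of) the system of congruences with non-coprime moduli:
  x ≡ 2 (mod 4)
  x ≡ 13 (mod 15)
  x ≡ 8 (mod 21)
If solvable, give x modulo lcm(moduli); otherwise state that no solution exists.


Moduli 4, 15, 21 are not pairwise coprime, so CRT works modulo lcm(m_i) when all pairwise compatibility conditions hold.
Pairwise compatibility: gcd(m_i, m_j) must divide a_i - a_j for every pair.
Merge one congruence at a time:
  Start: x ≡ 2 (mod 4).
  Combine with x ≡ 13 (mod 15): gcd(4, 15) = 1; 13 - 2 = 11, which IS divisible by 1, so compatible.
    Write x = 2 + 4·t and substitute into x ≡ 13 (mod 15): 4·t ≡ 13 − 2 = 11 (mod 15).
    The inverse of 4 mod 15 is 4 (since 4·4 = 16 = 1·15 + 1), so t ≡ 4·11 = 44 ≡ 14 (mod 15).
    Then x = 2 + 4·14 = 58, valid modulo lcm(4, 15) = 60: x ≡ 58 (mod 60).
  Combine with x ≡ 8 (mod 21): gcd(60, 21) = 3, and 8 - 58 = -50 is NOT divisible by 3.
    ⇒ system is inconsistent (no integer solution).

No solution (the system is inconsistent).


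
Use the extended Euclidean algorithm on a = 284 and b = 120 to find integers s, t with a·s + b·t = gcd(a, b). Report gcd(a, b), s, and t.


Euclidean algorithm on (284, 120) — divide until remainder is 0:
  284 = 2 · 120 + 44
  120 = 2 · 44 + 32
  44 = 1 · 32 + 12
  32 = 2 · 12 + 8
  12 = 1 · 8 + 4
  8 = 2 · 4 + 0
gcd(284, 120) = 4.
Track Bezout coefficients alongside the remainders: start with r₀ = 284 = a·1 + b·0 (s = 1, t = 0) and r₁ = 120 = a·0 + b·1 (s = 0, t = 1); each new remainder r_{k+1} = r_{k-1} − q_k·r_k inherits s_{k+1} = s_{k-1} − q_k·s_k, t_{k+1} = t_{k-1} − q_k·t_k, so r_k = a·s_k + b·t_k at every step:
  q = 2: r = 44, s = 1 − 2·0 = 1, t = 0 − 2·1 = -2  (check: 284·1 + 120·(-2) = 44)
  q = 2: r = 32, s = 0 − 2·1 = -2, t = 1 − 2·(-2) = 5  (check: 284·(-2) + 120·5 = 32)
  q = 1: r = 12, s = 1 − 1·(-2) = 3, t = -2 − 1·5 = -7  (check: 284·3 + 120·(-7) = 12)
  q = 2: r = 8, s = -2 − 2·3 = -8, t = 5 − 2·(-7) = 19  (check: 284·(-8) + 120·19 = 8)
  q = 1: r = 4, s = 3 − 1·(-8) = 11, t = -7 − 1·19 = -26  (check: 284·11 + 120·(-26) = 4)
The row with r = 4 (the gcd) gives the Bezout coefficients s = 11, t = -26.
Result: 284 · (11) + 120 · (-26) = 4.

gcd(284, 120) = 4; s = 11, t = -26 (check: 284·11 + 120·(-26) = 4).


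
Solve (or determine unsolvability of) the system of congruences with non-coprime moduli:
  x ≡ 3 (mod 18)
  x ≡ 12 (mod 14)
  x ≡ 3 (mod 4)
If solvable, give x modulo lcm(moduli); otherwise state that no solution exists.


Moduli 18, 14, 4 are not pairwise coprime, so CRT works modulo lcm(m_i) when all pairwise compatibility conditions hold.
Pairwise compatibility: gcd(m_i, m_j) must divide a_i - a_j for every pair.
Merge one congruence at a time:
  Start: x ≡ 3 (mod 18).
  Combine with x ≡ 12 (mod 14): gcd(18, 14) = 2, and 12 - 3 = 9 is NOT divisible by 2.
    ⇒ system is inconsistent (no integer solution).

No solution (the system is inconsistent).


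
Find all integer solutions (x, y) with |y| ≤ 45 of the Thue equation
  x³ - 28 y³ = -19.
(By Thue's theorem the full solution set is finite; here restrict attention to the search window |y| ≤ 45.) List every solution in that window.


The equation is x³ - 28y³ = -19. For fixed y, x³ = 28·y³ − 19, so a solution requires the RHS to be a perfect cube.
Strategy: iterate y from -45 to 45, compute RHS = 28·y³ − 19, and check whether it is a (positive or negative) perfect cube.
Check small values of y:
  y = 0: RHS = -19 is not a perfect cube.
  y = 1: RHS = 9 is not a perfect cube.
  y = -1: RHS = -47 is not a perfect cube.
  y = 2: RHS = 205 is not a perfect cube.
  y = -2: RHS = -243 is not a perfect cube.
  y = 3: RHS = 737 is not a perfect cube.
  y = -3: RHS = -775 is not a perfect cube.
Continuing the search up to |y| = 45 finds no solutions either.
No (x, y) in the scanned range satisfies the equation.

No integer solutions with |y| ≤ 45.


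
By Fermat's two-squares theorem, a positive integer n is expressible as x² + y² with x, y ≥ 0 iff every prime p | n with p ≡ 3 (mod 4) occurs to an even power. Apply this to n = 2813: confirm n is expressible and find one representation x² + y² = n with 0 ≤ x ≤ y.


Step 1: Factor n = 2813 = 29 · 97.
Step 2: Check the mod-4 condition on each prime factor: 29 ≡ 1 (mod 4), exponent 1; 97 ≡ 1 (mod 4), exponent 1.
All primes ≡ 3 (mod 4) appear to even exponent (or don't appear), so by the two-squares theorem n IS expressible as a sum of two squares.
Step 3: Build a representation. Here n = 29 · 97 is a product of primes ≡ 1 (mod 4). Each prime p ≡ 1 (mod 4) is itself a sum of two squares; find a² by testing p − a² for a perfect square:
  29: 29 − 1² = 28, 29 − 2² = 25 = 5² ⇒ 29 = 2² + 5².
  97: 97 − 1² = 96, 97 − 2² = 93, 97 − 3² = 88, 97 − 4² = 81 = 9² ⇒ 97 = 4² + 9².
  Combine using the Brahmagupta–Fibonacci identity (a² + b²)(c² + d²) = (ac − bd)² + (ad + bc)² = (ac + bd)² + (ad − bc)²:
  29 · 97 = 2813: from (2² + 5²)(4² + 9²), take (2·4 − 5·9, 2·9 + 5·4) = (8 − 45, 18 + 20) = (-37, 38); dropping signs (only squares matter) gives (37, 38); check 37² + 38² = 1369 + 1444 = 2813 ✓.
Step 4: Order so x ≤ y and verify: 37² + 38² = 1369 + 1444 = 2813 = n. ✓

n = 2813 = 37² + 38² (one valid representation with x ≤ y).


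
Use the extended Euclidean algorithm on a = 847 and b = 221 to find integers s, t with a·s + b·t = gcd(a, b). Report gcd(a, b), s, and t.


Euclidean algorithm on (847, 221) — divide until remainder is 0:
  847 = 3 · 221 + 184
  221 = 1 · 184 + 37
  184 = 4 · 37 + 36
  37 = 1 · 36 + 1
  36 = 36 · 1 + 0
gcd(847, 221) = 1.
Track Bezout coefficients alongside the remainders: start with r₀ = 847 = a·1 + b·0 (s = 1, t = 0) and r₁ = 221 = a·0 + b·1 (s = 0, t = 1); each new remainder r_{k+1} = r_{k-1} − q_k·r_k inherits s_{k+1} = s_{k-1} − q_k·s_k, t_{k+1} = t_{k-1} − q_k·t_k, so r_k = a·s_k + b·t_k at every step:
  q = 3: r = 184, s = 1 − 3·0 = 1, t = 0 − 3·1 = -3  (check: 847·1 + 221·(-3) = 184)
  q = 1: r = 37, s = 0 − 1·1 = -1, t = 1 − 1·(-3) = 4  (check: 847·(-1) + 221·4 = 37)
  q = 4: r = 36, s = 1 − 4·(-1) = 5, t = -3 − 4·4 = -19  (check: 847·5 + 221·(-19) = 36)
  q = 1: r = 1, s = -1 − 1·5 = -6, t = 4 − 1·(-19) = 23  (check: 847·(-6) + 221·23 = 1)
The row with r = 1 (the gcd) gives the Bezout coefficients s = -6, t = 23.
Result: 847 · (-6) + 221 · (23) = 1.

gcd(847, 221) = 1; s = -6, t = 23 (check: 847·(-6) + 221·23 = 1).


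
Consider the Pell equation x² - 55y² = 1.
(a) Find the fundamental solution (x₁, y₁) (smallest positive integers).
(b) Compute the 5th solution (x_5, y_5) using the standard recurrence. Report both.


Step 1: Find the fundamental solution (x₁, y₁) of x² - 55y² = 1.
  Expand √55 as a continued fraction. a₀ = ⌊√55⌋ = 7; iterate m_{k+1} = d_k·a_k − m_k, d_{k+1} = (55 − m_{k+1}²)/d_k, a_{k+1} = ⌊(a₀ + m_{k+1})/d_{k+1}⌋ (starting m₀ = 0, d₀ = 1), with convergents p_k = a_k·p_{k-1} + p_{k-2}, q_k = a_k·q_{k-1} + q_{k-2} (p₋₁ = 1, q₋₁ = 0):
  k = 0: a₀ = 7; p₀/q₀ = 7/1; p₀² − 55·q₀² = 49 − 55 = -6.
  k = 1: m = 7, d = 6, a = ⌊(7 + 7)/6⌋ = 2; p/q = (2·7 + 1)/(2·1 + 0) = 15/2; p² − 55·q² = 225 − 220 = 5.
  k = 2: m = 5, d = 5, a = ⌊(7 + 5)/5⌋ = 2; p/q = (2·15 + 7)/(2·2 + 1) = 37/5; p² − 55·q² = 1369 − 1375 = -6.
  k = 3: m = 5, d = 6, a = ⌊(7 + 5)/6⌋ = 2; p/q = (2·37 + 15)/(2·5 + 2) = 89/12; p² − 55·q² = 7921 − 7920 = 1.
  The first convergent with p² − 55·q² = 1 gives the fundamental solution (x₁, y₁) = (89, 12).
Step 2: Apply the recurrence (x_{n+1}, y_{n+1}) = (x₁x_n + 55y₁y_n, x₁y_n + y₁x_n) repeatedly.
  From (x_1, y_1) = (89, 12): x_2 = 89·89 + 55·12·12 = 15841; y_2 = 89·12 + 12·89 = 2136.
  From (x_2, y_2) = (15841, 2136): x_3 = 89·15841 + 55·12·2136 = 2819609; y_3 = 89·2136 + 12·15841 = 380196.
  From (x_3, y_3) = (2819609, 380196): x_4 = 89·2819609 + 55·12·380196 = 501874561; y_4 = 89·380196 + 12·2819609 = 67672752.
  From (x_4, y_4) = (501874561, 67672752): x_5 = 89·501874561 + 55·12·67672752 = 89330852249; y_5 = 89·67672752 + 12·501874561 = 12045369660.
Step 3: Verify x_5² - 55·y_5² = 7980001163532668358001 - 7980001163532668358000 = 1 (should be 1). ✓

(x_1, y_1) = (89, 12); (x_5, y_5) = (89330852249, 12045369660).


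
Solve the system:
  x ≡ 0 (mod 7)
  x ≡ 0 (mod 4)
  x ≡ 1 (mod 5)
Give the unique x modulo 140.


Moduli 7, 4, 5 are pairwise coprime; by CRT there is a unique solution modulo M = 7 · 4 · 5 = 140.
Solve pairwise, accumulating the modulus:
  Start with x ≡ 0 (mod 7).
  Combine with x ≡ 0 (mod 4): since gcd(7, 4) = 1, we get a unique residue mod 28.
    Write x = 0 + 7·t and substitute into x ≡ 0 (mod 4): 7·t ≡ 0 − 0 = 0 (mod 4).
    Reduce coefficients mod 4: 3·t ≡ 0 (mod 4).
    The inverse of 3 mod 4 is 3 (since 3·3 = 9 = 2·4 + 1), so t ≡ 3·0 = 0 ≡ 0 (mod 4).
    Then x = 0 + 7·0 = 0, valid modulo lcm(7, 4) = 28: x ≡ 0 (mod 28).
  Combine with x ≡ 1 (mod 5): since gcd(28, 5) = 1, we get a unique residue mod 140.
    Write x = 0 + 28·t and substitute into x ≡ 1 (mod 5): 28·t ≡ 1 − 0 = 1 (mod 5).
    Reduce coefficients mod 5: 3·t ≡ 1 (mod 5).
    The inverse of 3 mod 5 is 2 (since 3·2 = 6 = 1·5 + 1), so t ≡ 2·1 = 2 ≡ 2 (mod 5).
    Then x = 0 + 28·2 = 56, valid modulo lcm(28, 5) = 140: x ≡ 56 (mod 140).
Verify: 56 mod 7 = 0 ✓, 56 mod 4 = 0 ✓, 56 mod 5 = 1 ✓.

x ≡ 56 (mod 140).


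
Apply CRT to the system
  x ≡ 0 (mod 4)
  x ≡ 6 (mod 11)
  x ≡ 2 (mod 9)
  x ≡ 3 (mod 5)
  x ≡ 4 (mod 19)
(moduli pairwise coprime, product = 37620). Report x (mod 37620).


Product of moduli M = 4 · 11 · 9 · 5 · 19 = 37620.
Merge one congruence at a time:
  Start: x ≡ 0 (mod 4).
  Combine with x ≡ 6 (mod 11); new modulus lcm = 44.
    Write x = 0 + 4·t and substitute into x ≡ 6 (mod 11): 4·t ≡ 6 − 0 = 6 (mod 11).
    The inverse of 4 mod 11 is 3 (since 4·3 = 12 = 1·11 + 1), so t ≡ 3·6 = 18 ≡ 7 (mod 11).
    Then x = 0 + 4·7 = 28, valid modulo lcm(4, 11) = 44: x ≡ 28 (mod 44).
  Combine with x ≡ 2 (mod 9); new modulus lcm = 396.
    Write x = 28 + 44·t and substitute into x ≡ 2 (mod 9): 44·t ≡ 2 − 28 = -26 (mod 9).
    Reduce coefficients mod 9: 8·t ≡ 1 (mod 9).
    The inverse of 8 mod 9 is 8 (since 8·8 = 64 = 7·9 + 1), so t ≡ 8·1 = 8 ≡ 8 (mod 9).
    Then x = 28 + 44·8 = 380, valid modulo lcm(44, 9) = 396: x ≡ 380 (mod 396).
  Combine with x ≡ 3 (mod 5); new modulus lcm = 1980.
    Write x = 380 + 396·t and substitute into x ≡ 3 (mod 5): 396·t ≡ 3 − 380 = -377 (mod 5).
    Reduce coefficients mod 5: 1·t ≡ 3 (mod 5).
    So t ≡ 3 (mod 5).
    Then x = 380 + 396·3 = 1568, valid modulo lcm(396, 5) = 1980: x ≡ 1568 (mod 1980).
  Combine with x ≡ 4 (mod 19); new modulus lcm = 37620.
    Write x = 1568 + 1980·t and substitute into x ≡ 4 (mod 19): 1980·t ≡ 4 − 1568 = -1564 (mod 19).
    Reduce coefficients mod 19: 4·t ≡ 13 (mod 19).
    The inverse of 4 mod 19 is 5 (since 4·5 = 20 = 1·19 + 1), so t ≡ 5·13 = 65 ≡ 8 (mod 19).
    Then x = 1568 + 1980·8 = 17408, valid modulo lcm(1980, 19) = 37620: x ≡ 17408 (mod 37620).
Verify against each original: 17408 mod 4 = 0, 17408 mod 11 = 6, 17408 mod 9 = 2, 17408 mod 5 = 3, 17408 mod 19 = 4.

x ≡ 17408 (mod 37620).


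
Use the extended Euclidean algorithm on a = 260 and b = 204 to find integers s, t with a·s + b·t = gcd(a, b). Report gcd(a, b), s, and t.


Euclidean algorithm on (260, 204) — divide until remainder is 0:
  260 = 1 · 204 + 56
  204 = 3 · 56 + 36
  56 = 1 · 36 + 20
  36 = 1 · 20 + 16
  20 = 1 · 16 + 4
  16 = 4 · 4 + 0
gcd(260, 204) = 4.
Track Bezout coefficients alongside the remainders: start with r₀ = 260 = a·1 + b·0 (s = 1, t = 0) and r₁ = 204 = a·0 + b·1 (s = 0, t = 1); each new remainder r_{k+1} = r_{k-1} − q_k·r_k inherits s_{k+1} = s_{k-1} − q_k·s_k, t_{k+1} = t_{k-1} − q_k·t_k, so r_k = a·s_k + b·t_k at every step:
  q = 1: r = 56, s = 1 − 1·0 = 1, t = 0 − 1·1 = -1  (check: 260·1 + 204·(-1) = 56)
  q = 3: r = 36, s = 0 − 3·1 = -3, t = 1 − 3·(-1) = 4  (check: 260·(-3) + 204·4 = 36)
  q = 1: r = 20, s = 1 − 1·(-3) = 4, t = -1 − 1·4 = -5  (check: 260·4 + 204·(-5) = 20)
  q = 1: r = 16, s = -3 − 1·4 = -7, t = 4 − 1·(-5) = 9  (check: 260·(-7) + 204·9 = 16)
  q = 1: r = 4, s = 4 − 1·(-7) = 11, t = -5 − 1·9 = -14  (check: 260·11 + 204·(-14) = 4)
The row with r = 4 (the gcd) gives the Bezout coefficients s = 11, t = -14.
Result: 260 · (11) + 204 · (-14) = 4.

gcd(260, 204) = 4; s = 11, t = -14 (check: 260·11 + 204·(-14) = 4).


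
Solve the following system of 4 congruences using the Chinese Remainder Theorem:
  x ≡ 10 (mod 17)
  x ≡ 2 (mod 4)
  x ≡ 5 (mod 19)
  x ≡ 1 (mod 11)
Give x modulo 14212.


Product of moduli M = 17 · 4 · 19 · 11 = 14212.
Merge one congruence at a time:
  Start: x ≡ 10 (mod 17).
  Combine with x ≡ 2 (mod 4); new modulus lcm = 68.
    Write x = 10 + 17·t and substitute into x ≡ 2 (mod 4): 17·t ≡ 2 − 10 = -8 (mod 4).
    Reduce coefficients mod 4: 1·t ≡ 0 (mod 4).
    So t ≡ 0 (mod 4).
    Then x = 10 + 17·0 = 10, valid modulo lcm(17, 4) = 68: x ≡ 10 (mod 68).
  Combine with x ≡ 5 (mod 19); new modulus lcm = 1292.
    Write x = 10 + 68·t and substitute into x ≡ 5 (mod 19): 68·t ≡ 5 − 10 = -5 (mod 19).
    Reduce coefficients mod 19: 11·t ≡ 14 (mod 19).
    The inverse of 11 mod 19 is 7 (since 11·7 = 77 = 4·19 + 1), so t ≡ 7·14 = 98 ≡ 3 (mod 19).
    Then x = 10 + 68·3 = 214, valid modulo lcm(68, 19) = 1292: x ≡ 214 (mod 1292).
  Combine with x ≡ 1 (mod 11); new modulus lcm = 14212.
    Write x = 214 + 1292·t and substitute into x ≡ 1 (mod 11): 1292·t ≡ 1 − 214 = -213 (mod 11).
    Reduce coefficients mod 11: 5·t ≡ 7 (mod 11).
    The inverse of 5 mod 11 is 9 (since 5·9 = 45 = 4·11 + 1), so t ≡ 9·7 = 63 ≡ 8 (mod 11).
    Then x = 214 + 1292·8 = 10550, valid modulo lcm(1292, 11) = 14212: x ≡ 10550 (mod 14212).
Verify against each original: 10550 mod 17 = 10, 10550 mod 4 = 2, 10550 mod 19 = 5, 10550 mod 11 = 1.

x ≡ 10550 (mod 14212).


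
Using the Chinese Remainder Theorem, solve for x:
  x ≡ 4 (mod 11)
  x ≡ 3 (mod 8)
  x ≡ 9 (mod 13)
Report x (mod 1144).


Moduli 11, 8, 13 are pairwise coprime; by CRT there is a unique solution modulo M = 11 · 8 · 13 = 1144.
Solve pairwise, accumulating the modulus:
  Start with x ≡ 4 (mod 11).
  Combine with x ≡ 3 (mod 8): since gcd(11, 8) = 1, we get a unique residue mod 88.
    Write x = 4 + 11·t and substitute into x ≡ 3 (mod 8): 11·t ≡ 3 − 4 = -1 (mod 8).
    Reduce coefficients mod 8: 3·t ≡ 7 (mod 8).
    The inverse of 3 mod 8 is 3 (since 3·3 = 9 = 1·8 + 1), so t ≡ 3·7 = 21 ≡ 5 (mod 8).
    Then x = 4 + 11·5 = 59, valid modulo lcm(11, 8) = 88: x ≡ 59 (mod 88).
  Combine with x ≡ 9 (mod 13): since gcd(88, 13) = 1, we get a unique residue mod 1144.
    Write x = 59 + 88·t and substitute into x ≡ 9 (mod 13): 88·t ≡ 9 − 59 = -50 (mod 13).
    Reduce coefficients mod 13: 10·t ≡ 2 (mod 13).
    The inverse of 10 mod 13 is 4 (since 10·4 = 40 = 3·13 + 1), so t ≡ 4·2 = 8 ≡ 8 (mod 13).
    Then x = 59 + 88·8 = 763, valid modulo lcm(88, 13) = 1144: x ≡ 763 (mod 1144).
Verify: 763 mod 11 = 4 ✓, 763 mod 8 = 3 ✓, 763 mod 13 = 9 ✓.

x ≡ 763 (mod 1144).


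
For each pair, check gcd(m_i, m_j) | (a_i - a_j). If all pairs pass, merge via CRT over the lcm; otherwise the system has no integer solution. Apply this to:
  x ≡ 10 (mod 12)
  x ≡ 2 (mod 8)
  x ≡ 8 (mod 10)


Moduli 12, 8, 10 are not pairwise coprime, so CRT works modulo lcm(m_i) when all pairwise compatibility conditions hold.
Pairwise compatibility: gcd(m_i, m_j) must divide a_i - a_j for every pair.
Merge one congruence at a time:
  Start: x ≡ 10 (mod 12).
  Combine with x ≡ 2 (mod 8): gcd(12, 8) = 4; 2 - 10 = -8, which IS divisible by 4, so compatible.
    Write x = 10 + 12·t and substitute into x ≡ 2 (mod 8): 12·t ≡ 2 − 10 = -8 (mod 8).
    Divide the congruence (and modulus) by g = 4: 3·t ≡ -2 (mod 2).
    Reduce coefficients mod 2: 1·t ≡ 0 (mod 2).
    So t ≡ 0 (mod 2).
    Then x = 10 + 12·0 = 10, valid modulo lcm(12, 8) = 24: x ≡ 10 (mod 24).
  Combine with x ≡ 8 (mod 10): gcd(24, 10) = 2; 8 - 10 = -2, which IS divisible by 2, so compatible.
    Write x = 10 + 24·t and substitute into x ≡ 8 (mod 10): 24·t ≡ 8 − 10 = -2 (mod 10).
    Divide the congruence (and modulus) by g = 2: 12·t ≡ -1 (mod 5).
    Reduce coefficients mod 5: 2·t ≡ 4 (mod 5).
    The inverse of 2 mod 5 is 3 (since 2·3 = 6 = 1·5 + 1), so t ≡ 3·4 = 12 ≡ 2 (mod 5).
    Then x = 10 + 24·2 = 58, valid modulo lcm(24, 10) = 120: x ≡ 58 (mod 120).
Verify: 58 mod 12 = 10, 58 mod 8 = 2, 58 mod 10 = 8.

x ≡ 58 (mod 120).


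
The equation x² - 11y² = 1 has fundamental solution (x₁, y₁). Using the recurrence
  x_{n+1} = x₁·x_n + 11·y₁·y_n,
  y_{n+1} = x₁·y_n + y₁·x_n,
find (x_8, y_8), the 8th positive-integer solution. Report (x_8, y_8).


Step 1: Find the fundamental solution (x₁, y₁) of x² - 11y² = 1.
  Expand √11 as a continued fraction. a₀ = ⌊√11⌋ = 3; iterate m_{k+1} = d_k·a_k − m_k, d_{k+1} = (11 − m_{k+1}²)/d_k, a_{k+1} = ⌊(a₀ + m_{k+1})/d_{k+1}⌋ (starting m₀ = 0, d₀ = 1), with convergents p_k = a_k·p_{k-1} + p_{k-2}, q_k = a_k·q_{k-1} + q_{k-2} (p₋₁ = 1, q₋₁ = 0):
  k = 0: a₀ = 3; p₀/q₀ = 3/1; p₀² − 11·q₀² = 9 − 11 = -2.
  k = 1: m = 3, d = 2, a = ⌊(3 + 3)/2⌋ = 3; p/q = (3·3 + 1)/(3·1 + 0) = 10/3; p² − 11·q² = 100 − 99 = 1.
  The first convergent with p² − 11·q² = 1 gives the fundamental solution (x₁, y₁) = (10, 3).
Step 2: Apply the recurrence (x_{n+1}, y_{n+1}) = (x₁x_n + 11y₁y_n, x₁y_n + y₁x_n) repeatedly.
  From (x_1, y_1) = (10, 3): x_2 = 10·10 + 11·3·3 = 199; y_2 = 10·3 + 3·10 = 60.
  From (x_2, y_2) = (199, 60): x_3 = 10·199 + 11·3·60 = 3970; y_3 = 10·60 + 3·199 = 1197.
  From (x_3, y_3) = (3970, 1197): x_4 = 10·3970 + 11·3·1197 = 79201; y_4 = 10·1197 + 3·3970 = 23880.
  From (x_4, y_4) = (79201, 23880): x_5 = 10·79201 + 11·3·23880 = 1580050; y_5 = 10·23880 + 3·79201 = 476403.
  From (x_5, y_5) = (1580050, 476403): x_6 = 10·1580050 + 11·3·476403 = 31521799; y_6 = 10·476403 + 3·1580050 = 9504180.
  From (x_6, y_6) = (31521799, 9504180): x_7 = 10·31521799 + 11·3·9504180 = 628855930; y_7 = 10·9504180 + 3·31521799 = 189607197.
  From (x_7, y_7) = (628855930, 189607197): x_8 = 10·628855930 + 11·3·189607197 = 12545596801; y_8 = 10·189607197 + 3·628855930 = 3782639760.
Step 3: Verify x_8² - 11·y_8² = 157391999093261433601 - 157391999093261433600 = 1 (should be 1). ✓

(x_1, y_1) = (10, 3); (x_8, y_8) = (12545596801, 3782639760).


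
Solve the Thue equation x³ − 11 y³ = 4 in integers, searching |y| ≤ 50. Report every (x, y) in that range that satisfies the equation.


The equation is x³ - 11y³ = 4. For fixed y, x³ = 11·y³ + 4, so a solution requires the RHS to be a perfect cube.
Strategy: iterate y from -50 to 50, compute RHS = 11·y³ + 4, and check whether it is a (positive or negative) perfect cube.
Check small values of y:
  y = 0: RHS = 4 is not a perfect cube.
  y = 1: RHS = 15 is not a perfect cube.
  y = -1: RHS = -7 is not a perfect cube.
  y = 2: RHS = 92 is not a perfect cube.
  y = -2: RHS = -84 is not a perfect cube.
  y = 3: RHS = 301 is not a perfect cube.
  y = -3: RHS = -293 is not a perfect cube.
Continuing the search up to |y| = 50 finds no solutions either.
No (x, y) in the scanned range satisfies the equation.

No integer solutions with |y| ≤ 50.


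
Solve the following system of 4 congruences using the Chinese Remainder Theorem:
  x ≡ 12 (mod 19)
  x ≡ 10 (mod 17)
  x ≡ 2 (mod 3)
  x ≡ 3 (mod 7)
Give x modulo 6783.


Product of moduli M = 19 · 17 · 3 · 7 = 6783.
Merge one congruence at a time:
  Start: x ≡ 12 (mod 19).
  Combine with x ≡ 10 (mod 17); new modulus lcm = 323.
    Write x = 12 + 19·t and substitute into x ≡ 10 (mod 17): 19·t ≡ 10 − 12 = -2 (mod 17).
    Reduce coefficients mod 17: 2·t ≡ 15 (mod 17).
    The inverse of 2 mod 17 is 9 (since 2·9 = 18 = 1·17 + 1), so t ≡ 9·15 = 135 ≡ 16 (mod 17).
    Then x = 12 + 19·16 = 316, valid modulo lcm(19, 17) = 323: x ≡ 316 (mod 323).
  Combine with x ≡ 2 (mod 3); new modulus lcm = 969.
    Write x = 316 + 323·t and substitute into x ≡ 2 (mod 3): 323·t ≡ 2 − 316 = -314 (mod 3).
    Reduce coefficients mod 3: 2·t ≡ 1 (mod 3).
    The inverse of 2 mod 3 is 2 (since 2·2 = 4 = 1·3 + 1), so t ≡ 2·1 = 2 ≡ 2 (mod 3).
    Then x = 316 + 323·2 = 962, valid modulo lcm(323, 3) = 969: x ≡ 962 (mod 969).
  Combine with x ≡ 3 (mod 7); new modulus lcm = 6783.
    Write x = 962 + 969·t and substitute into x ≡ 3 (mod 7): 969·t ≡ 3 − 962 = -959 (mod 7).
    Reduce coefficients mod 7: 3·t ≡ 0 (mod 7).
    The inverse of 3 mod 7 is 5 (since 3·5 = 15 = 2·7 + 1), so t ≡ 5·0 = 0 ≡ 0 (mod 7).
    Then x = 962 + 969·0 = 962, valid modulo lcm(969, 7) = 6783: x ≡ 962 (mod 6783).
Verify against each original: 962 mod 19 = 12, 962 mod 17 = 10, 962 mod 3 = 2, 962 mod 7 = 3.

x ≡ 962 (mod 6783).


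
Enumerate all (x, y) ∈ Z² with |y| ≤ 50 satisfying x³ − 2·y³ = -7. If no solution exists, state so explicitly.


The equation is x³ - 2y³ = -7. For fixed y, x³ = 2·y³ − 7, so a solution requires the RHS to be a perfect cube.
Strategy: iterate y from -50 to 50, compute RHS = 2·y³ − 7, and check whether it is a (positive or negative) perfect cube.
Check small values of y:
  y = 0: RHS = -7 is not a perfect cube.
  y = 1: RHS = -5 is not a perfect cube.
  y = -1: RHS = -9 is not a perfect cube.
  y = 2: RHS = 9 is not a perfect cube.
  y = -2: RHS = -23 is not a perfect cube.
  y = 3: RHS = 47 is not a perfect cube.
  y = -3: RHS = -61 is not a perfect cube.
Continuing the search up to |y| = 50 finds no solutions either.
No (x, y) in the scanned range satisfies the equation.

No integer solutions with |y| ≤ 50.


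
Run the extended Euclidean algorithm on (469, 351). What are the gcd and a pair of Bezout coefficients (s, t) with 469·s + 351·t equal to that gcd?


Euclidean algorithm on (469, 351) — divide until remainder is 0:
  469 = 1 · 351 + 118
  351 = 2 · 118 + 115
  118 = 1 · 115 + 3
  115 = 38 · 3 + 1
  3 = 3 · 1 + 0
gcd(469, 351) = 1.
Track Bezout coefficients alongside the remainders: start with r₀ = 469 = a·1 + b·0 (s = 1, t = 0) and r₁ = 351 = a·0 + b·1 (s = 0, t = 1); each new remainder r_{k+1} = r_{k-1} − q_k·r_k inherits s_{k+1} = s_{k-1} − q_k·s_k, t_{k+1} = t_{k-1} − q_k·t_k, so r_k = a·s_k + b·t_k at every step:
  q = 1: r = 118, s = 1 − 1·0 = 1, t = 0 − 1·1 = -1  (check: 469·1 + 351·(-1) = 118)
  q = 2: r = 115, s = 0 − 2·1 = -2, t = 1 − 2·(-1) = 3  (check: 469·(-2) + 351·3 = 115)
  q = 1: r = 3, s = 1 − 1·(-2) = 3, t = -1 − 1·3 = -4  (check: 469·3 + 351·(-4) = 3)
  q = 38: r = 1, s = -2 − 38·3 = -116, t = 3 − 38·(-4) = 155  (check: 469·(-116) + 351·155 = 1)
The row with r = 1 (the gcd) gives the Bezout coefficients s = -116, t = 155.
Result: 469 · (-116) + 351 · (155) = 1.

gcd(469, 351) = 1; s = -116, t = 155 (check: 469·(-116) + 351·155 = 1).


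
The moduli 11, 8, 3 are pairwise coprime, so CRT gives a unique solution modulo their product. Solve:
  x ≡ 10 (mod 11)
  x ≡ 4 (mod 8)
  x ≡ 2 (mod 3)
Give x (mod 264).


Moduli 11, 8, 3 are pairwise coprime; by CRT there is a unique solution modulo M = 11 · 8 · 3 = 264.
Solve pairwise, accumulating the modulus:
  Start with x ≡ 10 (mod 11).
  Combine with x ≡ 4 (mod 8): since gcd(11, 8) = 1, we get a unique residue mod 88.
    Write x = 10 + 11·t and substitute into x ≡ 4 (mod 8): 11·t ≡ 4 − 10 = -6 (mod 8).
    Reduce coefficients mod 8: 3·t ≡ 2 (mod 8).
    The inverse of 3 mod 8 is 3 (since 3·3 = 9 = 1·8 + 1), so t ≡ 3·2 = 6 ≡ 6 (mod 8).
    Then x = 10 + 11·6 = 76, valid modulo lcm(11, 8) = 88: x ≡ 76 (mod 88).
  Combine with x ≡ 2 (mod 3): since gcd(88, 3) = 1, we get a unique residue mod 264.
    Write x = 76 + 88·t and substitute into x ≡ 2 (mod 3): 88·t ≡ 2 − 76 = -74 (mod 3).
    Reduce coefficients mod 3: 1·t ≡ 1 (mod 3).
    So t ≡ 1 (mod 3).
    Then x = 76 + 88·1 = 164, valid modulo lcm(88, 3) = 264: x ≡ 164 (mod 264).
Verify: 164 mod 11 = 10 ✓, 164 mod 8 = 4 ✓, 164 mod 3 = 2 ✓.

x ≡ 164 (mod 264).


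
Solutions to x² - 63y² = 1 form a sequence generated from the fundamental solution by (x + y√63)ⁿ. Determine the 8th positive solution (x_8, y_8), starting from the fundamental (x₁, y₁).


Step 1: Find the fundamental solution (x₁, y₁) of x² - 63y² = 1.
  Expand √63 as a continued fraction. a₀ = ⌊√63⌋ = 7; iterate m_{k+1} = d_k·a_k − m_k, d_{k+1} = (63 − m_{k+1}²)/d_k, a_{k+1} = ⌊(a₀ + m_{k+1})/d_{k+1}⌋ (starting m₀ = 0, d₀ = 1), with convergents p_k = a_k·p_{k-1} + p_{k-2}, q_k = a_k·q_{k-1} + q_{k-2} (p₋₁ = 1, q₋₁ = 0):
  k = 0: a₀ = 7; p₀/q₀ = 7/1; p₀² − 63·q₀² = 49 − 63 = -14.
  k = 1: m = 7, d = 14, a = ⌊(7 + 7)/14⌋ = 1; p/q = (1·7 + 1)/(1·1 + 0) = 8/1; p² − 63·q² = 64 − 63 = 1.
  The first convergent with p² − 63·q² = 1 gives the fundamental solution (x₁, y₁) = (8, 1).
Step 2: Apply the recurrence (x_{n+1}, y_{n+1}) = (x₁x_n + 63y₁y_n, x₁y_n + y₁x_n) repeatedly.
  From (x_1, y_1) = (8, 1): x_2 = 8·8 + 63·1·1 = 127; y_2 = 8·1 + 1·8 = 16.
  From (x_2, y_2) = (127, 16): x_3 = 8·127 + 63·1·16 = 2024; y_3 = 8·16 + 1·127 = 255.
  From (x_3, y_3) = (2024, 255): x_4 = 8·2024 + 63·1·255 = 32257; y_4 = 8·255 + 1·2024 = 4064.
  From (x_4, y_4) = (32257, 4064): x_5 = 8·32257 + 63·1·4064 = 514088; y_5 = 8·4064 + 1·32257 = 64769.
  From (x_5, y_5) = (514088, 64769): x_6 = 8·514088 + 63·1·64769 = 8193151; y_6 = 8·64769 + 1·514088 = 1032240.
  From (x_6, y_6) = (8193151, 1032240): x_7 = 8·8193151 + 63·1·1032240 = 130576328; y_7 = 8·1032240 + 1·8193151 = 16451071.
  From (x_7, y_7) = (130576328, 16451071): x_8 = 8·130576328 + 63·1·16451071 = 2081028097; y_8 = 8·16451071 + 1·130576328 = 262184896.
Step 3: Verify x_8² - 63·y_8² = 4330677940503441409 - 4330677940503441408 = 1 (should be 1). ✓

(x_1, y_1) = (8, 1); (x_8, y_8) = (2081028097, 262184896).
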